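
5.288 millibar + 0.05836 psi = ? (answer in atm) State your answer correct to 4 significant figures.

0.009190 atm

5.288 mbar = 0.00521885 atm and 0.05836 psi = 0.00397116 atm.
0.00521885 + 0.00397116 ≈ 0.009190 atm.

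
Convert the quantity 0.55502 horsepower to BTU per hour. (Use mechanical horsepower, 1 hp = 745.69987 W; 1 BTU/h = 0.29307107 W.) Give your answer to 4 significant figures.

1412 BTU/h

1 hp = 2544.43 BTU/h.
0.55502 × 2544.43 ≈ 1412 BTU/h.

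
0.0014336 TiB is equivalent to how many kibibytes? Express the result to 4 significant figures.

1.539e+6 KiB

1 TiB = 1.07374e+9 KiB.
Then 0.0014336 × 1.07374e+9 ≈ 1.539e+6 KiB.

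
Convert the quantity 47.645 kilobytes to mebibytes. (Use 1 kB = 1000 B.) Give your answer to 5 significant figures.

1 kB = 0.000953674 MiB.
So 47.645 × 0.000953674 ≈ 0.045438 MiB.

0.045438 MiB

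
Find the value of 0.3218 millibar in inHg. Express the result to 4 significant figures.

0.009503 inches of mercury

1 millibar = 0.0295300 inHg.
Thus 0.3218 × 0.0295300 ≈ 0.009503 inHg.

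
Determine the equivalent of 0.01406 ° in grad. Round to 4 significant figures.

1 degree = 1.11111 grad.
Then 0.01406 × 1.11111 ≈ 0.01562 grad.

0.01562 grad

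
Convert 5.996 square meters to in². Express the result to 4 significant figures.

1 m² = 1550.00 square inches.
Then 5.996 × 1550.00 ≈ 9294 in².

9294 in²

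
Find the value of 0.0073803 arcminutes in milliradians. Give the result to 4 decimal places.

1 arcmin = 0.290888 mrad.
So 0.0073803 × 0.290888 ≈ 0.0021 mrad.

0.0021 mrad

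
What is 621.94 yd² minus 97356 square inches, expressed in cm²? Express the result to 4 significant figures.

4.572 × 10^6 square centimeters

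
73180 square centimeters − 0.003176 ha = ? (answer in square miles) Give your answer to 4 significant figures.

-9.437e-6 mi²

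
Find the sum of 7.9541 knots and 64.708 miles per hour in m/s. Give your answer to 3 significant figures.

7.9541 kn = 4.09194 m/s and 64.708 mph = 28.9271 m/s.
4.09194 + 28.9271 ≈ 33.0 m/s.

33.0 meters per second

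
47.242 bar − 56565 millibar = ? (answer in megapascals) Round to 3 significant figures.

-0.932 MPa

47.242 bar = 4.72420 MPa and 56565 mbar = 5.65650 MPa.
4.72420 − 5.65650 ≈ -0.932 MPa.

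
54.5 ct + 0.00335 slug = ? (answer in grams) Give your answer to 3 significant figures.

59.8 g

54.5 ct = 10.9000 g and 0.00335 slug = 48.8896 g.
10.9000 + 48.8896 ≈ 59.8 g.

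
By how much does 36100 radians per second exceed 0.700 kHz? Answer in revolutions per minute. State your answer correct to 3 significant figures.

303000 rpm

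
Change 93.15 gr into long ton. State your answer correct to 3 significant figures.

1 gr = 6.37755 × 10^-8 long ton.
So 93.15 × 6.37755 × 10^-8 ≈ 5.94 × 10^-6 long ton.

5.94 × 10^-6 long ton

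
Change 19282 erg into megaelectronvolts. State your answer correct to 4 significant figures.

1 erg = 624151 MeV.
Then 19282 × 624151 ≈ 1.203 × 10^10 MeV.

1.203 × 10^10 megaelectronvolts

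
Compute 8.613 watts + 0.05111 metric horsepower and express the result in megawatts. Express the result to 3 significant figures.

4.62 × 10^-5 MW

8.613 W = 8.61300 × 10^-6 MW and 0.05111 PS = 3.75913 × 10^-5 MW.
8.61300 × 10^-6 + 3.75913 × 10^-5 ≈ 4.62 × 10^-5 MW.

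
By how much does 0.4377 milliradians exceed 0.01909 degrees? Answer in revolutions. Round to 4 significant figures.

0.4377 mrad = 6.96621 × 10^-5 rev and 0.01909 ° = 5.30278 × 10^-5 rev.
6.96621 × 10^-5 − 5.30278 × 10^-5 ≈ 1.663 × 10^-5 rev.

1.663 × 10^-5 revolutions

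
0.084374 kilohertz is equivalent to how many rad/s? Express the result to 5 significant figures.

1 kilohertz = 6283.19 radians per second.
So 0.084374 × 6283.19 ≈ 530.14 rad/s.

530.14 rad/s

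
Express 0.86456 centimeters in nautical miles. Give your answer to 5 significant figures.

1 centimeter = 5.39957 × 10^-6 nautical miles.
Then 0.86456 × 5.39957 × 10^-6 ≈ 4.6683 × 10^-6 nmi.

4.6683 × 10^-6 nmi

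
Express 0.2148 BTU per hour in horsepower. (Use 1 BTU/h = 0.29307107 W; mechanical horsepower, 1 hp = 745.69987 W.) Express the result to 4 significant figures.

1 BTU per hour = 0.000393015 hp.
Then 0.2148 × 0.000393015 ≈ 8.442e-5 hp.

8.442e-5 horsepower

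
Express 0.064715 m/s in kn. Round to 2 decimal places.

0.13 knots

1 meter per second = 1.94384 knots.
So 0.064715 × 1.94384 ≈ 0.13 kn.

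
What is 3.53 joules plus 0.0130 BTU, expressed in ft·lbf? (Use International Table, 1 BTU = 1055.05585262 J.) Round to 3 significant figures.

12.7 foot-pounds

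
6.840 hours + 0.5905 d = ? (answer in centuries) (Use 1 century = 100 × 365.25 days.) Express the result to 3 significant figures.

2.40 × 10^-5 centuries

6.840 h = 7.80287 × 10^-6 century and 0.5905 d = 1.61670 × 10^-5 century.
7.80287 × 10^-6 + 1.61670 × 10^-5 ≈ 2.40 × 10^-5 century.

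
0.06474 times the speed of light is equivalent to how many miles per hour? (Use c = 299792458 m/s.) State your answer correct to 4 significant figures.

1 c = 6.70617 × 10^8 miles per hour.
Thus 0.06474 × 6.70617 × 10^8 ≈ 4.342 × 10^7 mph.

4.342 × 10^7 miles per hour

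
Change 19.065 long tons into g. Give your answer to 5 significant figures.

1.9371e+7 g

1 long ton = 1.01605e+6 grams.
Thus 19.065 × 1.01605e+6 ≈ 1.9371e+7 g.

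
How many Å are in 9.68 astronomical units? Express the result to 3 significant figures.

1 au = 1.49598e+21 Å.
Then 9.68 × 1.49598e+21 ≈ 1.45e+22 Å.

1.45e+22 angstroms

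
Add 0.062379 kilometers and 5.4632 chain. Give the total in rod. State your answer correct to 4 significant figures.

34.26 rod

0.062379 km = 12.4034 rod and 5.4632 chain = 21.8528 rod.
12.4034 + 21.8528 ≈ 34.26 rod.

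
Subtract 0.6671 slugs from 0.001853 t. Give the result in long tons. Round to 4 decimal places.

-0.0078 long ton

0.001853 t = 0.00182373 long ton and 0.6671 slug = 0.00958183 long ton.
0.00182373 − 0.00958183 ≈ -0.0078 long ton.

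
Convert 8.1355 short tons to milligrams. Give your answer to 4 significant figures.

1 short ton = 9.07185 × 10^8 milligrams.
Then 8.1355 × 9.07185 × 10^8 ≈ 7.380 × 10^9 mg.

7.380 × 10^9 milligrams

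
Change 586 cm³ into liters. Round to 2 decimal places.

1 cubic centimeter = 0.00100000 L.
Then 586 × 0.00100000 ≈ 0.59 L.

0.59 L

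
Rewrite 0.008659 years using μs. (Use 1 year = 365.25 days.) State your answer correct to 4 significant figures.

1 yr = 3.15576 × 10^13 μs.
So 0.008659 × 3.15576 × 10^13 ≈ 2.733 × 10^11 μs.

2.733 × 10^11 μs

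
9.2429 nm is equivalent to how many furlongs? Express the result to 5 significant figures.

4.5946 × 10^-11 furlong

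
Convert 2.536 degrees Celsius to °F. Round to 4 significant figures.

36.56 °F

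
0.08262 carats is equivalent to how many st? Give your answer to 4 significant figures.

2.602 × 10^-6 stone

1 ct = 3.14946 × 10^-5 stone.
0.08262 × 3.14946 × 10^-5 ≈ 2.602 × 10^-6 st.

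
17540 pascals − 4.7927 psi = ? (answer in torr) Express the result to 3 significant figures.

17540 Pa = 131.561 torr and 4.7927 psi = 247.854 torr.
131.561 − 247.854 ≈ -116 torr.

-116 torr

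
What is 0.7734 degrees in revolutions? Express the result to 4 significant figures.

0.002148 revolutions

1 degree = 0.00277778 rev.
Then 0.7734 × 0.00277778 ≈ 0.002148 rev.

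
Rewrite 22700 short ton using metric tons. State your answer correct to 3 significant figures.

20600 t

1 short ton = 0.907185 t.
So 22700 × 0.907185 ≈ 20600 t.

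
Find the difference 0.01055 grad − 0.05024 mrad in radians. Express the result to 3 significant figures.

0.000115 radians

0.01055 grad = 0.000165719 rad and 0.05024 mrad = 5.02400 × 10^-5 rad.
0.000165719 − 5.02400 × 10^-5 ≈ 0.000115 rad.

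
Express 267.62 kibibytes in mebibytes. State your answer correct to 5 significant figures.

1 kibibyte = 0.0009765625 MiB.
267.62 × 0.0009765625 ≈ 0.26135 MiB.

0.26135 mebibytes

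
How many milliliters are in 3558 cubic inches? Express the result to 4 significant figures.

1 in³ = 16.3871 milliliters.
So 3558 × 16.3871 ≈ 58310 mL.

58310 milliliters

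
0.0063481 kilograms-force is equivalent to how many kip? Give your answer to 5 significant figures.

1.3995e-5 kip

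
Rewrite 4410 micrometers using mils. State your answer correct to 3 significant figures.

1 μm = 0.0393701 mils.
Thus 4410 × 0.0393701 ≈ 174 mil.

174 mil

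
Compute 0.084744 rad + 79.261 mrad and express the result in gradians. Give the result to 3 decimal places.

0.084744 rad = 5.39497 grad and 79.261 mrad = 5.04591 grad.
5.39497 + 5.04591 ≈ 10.441 grad.

10.441 grad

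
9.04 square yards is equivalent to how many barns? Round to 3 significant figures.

1 yd² = 8.36127 × 10^27 barns.
Then 9.04 × 8.36127 × 10^27 ≈ 7.56 × 10^28 barn.

7.56 × 10^28 barns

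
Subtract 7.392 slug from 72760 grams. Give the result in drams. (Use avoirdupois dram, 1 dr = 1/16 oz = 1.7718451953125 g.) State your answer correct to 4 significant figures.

-19820 drams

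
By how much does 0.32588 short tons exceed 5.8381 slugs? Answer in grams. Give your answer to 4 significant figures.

0.32588 short ton = 295633 g and 5.8381 slug = 85200.7 g.
295633 − 85200.7 ≈ 210400 g.

210400 grams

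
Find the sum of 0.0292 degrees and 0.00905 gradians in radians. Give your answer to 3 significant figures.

0.0292 ° = 0.000509636 rad and 0.00905 grad = 0.000142157 rad.
0.000509636 + 0.000142157 ≈ 0.000652 rad.

0.000652 rad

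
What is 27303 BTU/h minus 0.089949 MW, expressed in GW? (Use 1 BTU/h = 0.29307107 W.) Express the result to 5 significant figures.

-8.1947 × 10^-5 gigawatts

27303 BTU/h = 8.00172 × 10^-6 GW and 0.089949 MW = 8.99490 × 10^-5 GW.
8.00172 × 10^-6 − 8.99490 × 10^-5 ≈ -8.1947 × 10^-5 GW.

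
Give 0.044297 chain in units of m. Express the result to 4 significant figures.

0.8911 meters

1 chain = 20.1168 m.
Then 0.044297 × 20.1168 ≈ 0.8911 m.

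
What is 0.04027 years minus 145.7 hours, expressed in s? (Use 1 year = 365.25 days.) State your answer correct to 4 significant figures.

746300 seconds

0.04027 yr = 1.27082 × 10^6 s and 145.7 h = 524520 s.
1.27082 × 10^6 − 524520 ≈ 746300 s.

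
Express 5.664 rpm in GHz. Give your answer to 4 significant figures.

9.440 × 10^-11 GHz

1 revolution per minute = 1.66667 × 10^-11 gigahertz.
So 5.664 × 1.66667 × 10^-11 ≈ 9.440 × 10^-11 GHz.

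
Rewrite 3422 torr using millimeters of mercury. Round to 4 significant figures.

1 torr = 1.00000 mmHg.
Thus 3422 × 1.00000 ≈ 3422 mmHg.

3422 millimeters of mercury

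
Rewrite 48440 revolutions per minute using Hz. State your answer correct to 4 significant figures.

1 revolution per minute = 0.0166667 Hz.
Thus 48440 × 0.0166667 ≈ 807.3 Hz.

807.3 Hz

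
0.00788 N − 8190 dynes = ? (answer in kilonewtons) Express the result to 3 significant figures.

-7.40 × 10^-5 kN

0.00788 N = 7.88000 × 10^-6 kN and 8190 dyn = 8.19000 × 10^-5 kN.
7.88000 × 10^-6 − 8.19000 × 10^-5 ≈ -7.40 × 10^-5 kN.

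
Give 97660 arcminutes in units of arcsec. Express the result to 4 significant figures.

5.860 × 10^6 arcsec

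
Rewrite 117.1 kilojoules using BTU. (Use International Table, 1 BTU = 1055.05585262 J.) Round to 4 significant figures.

111.0 BTU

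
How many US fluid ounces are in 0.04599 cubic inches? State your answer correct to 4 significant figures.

0.02548 US fl oz

1 cubic inch = 0.554113 US fl oz.
Then 0.04599 × 0.554113 ≈ 0.02548 US fl oz.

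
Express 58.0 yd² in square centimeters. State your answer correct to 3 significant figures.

485000 cm²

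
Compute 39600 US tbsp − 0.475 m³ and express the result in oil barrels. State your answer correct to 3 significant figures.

0.695 bbl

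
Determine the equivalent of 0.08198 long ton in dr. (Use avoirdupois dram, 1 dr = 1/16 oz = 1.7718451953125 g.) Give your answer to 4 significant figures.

47010 dr

1 long ton = 573440 dr.
Thus 0.08198 × 573440 ≈ 47010 dr.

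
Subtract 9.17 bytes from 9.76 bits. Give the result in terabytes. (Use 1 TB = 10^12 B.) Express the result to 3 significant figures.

9.76 bit = 1.22000e-12 TB and 9.17 B = 9.17000e-12 TB.
1.22000e-12 − 9.17000e-12 ≈ -7.95e-12 TB.

-7.95e-12 TB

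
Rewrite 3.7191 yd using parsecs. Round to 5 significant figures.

1.1021e-16 pc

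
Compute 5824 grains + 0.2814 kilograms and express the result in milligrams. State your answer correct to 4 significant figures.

658800 milligrams

5824 gr = 377389 mg and 0.2814 kg = 281400 mg.
377389 + 281400 ≈ 658800 mg.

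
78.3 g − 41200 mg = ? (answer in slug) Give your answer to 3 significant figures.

0.00254 slugs

78.3 g = 0.00536525 slug and 41200 mg = 0.00282310 slug.
0.00536525 − 0.00282310 ≈ 0.00254 slug.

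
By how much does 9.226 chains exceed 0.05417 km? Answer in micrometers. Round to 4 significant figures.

1.314 × 10^8 μm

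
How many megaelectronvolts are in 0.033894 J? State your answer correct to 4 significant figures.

1 joule = 6.24151 × 10^12 megaelectronvolts.
So 0.033894 × 6.24151 × 10^12 ≈ 2.115 × 10^11 MeV.

2.115 × 10^11 MeV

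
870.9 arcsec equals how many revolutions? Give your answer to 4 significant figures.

0.0006720 revolutions

1 arcsec = 7.71605 × 10^-7 rev.
Then 870.9 × 7.71605 × 10^-7 ≈ 0.0006720 rev.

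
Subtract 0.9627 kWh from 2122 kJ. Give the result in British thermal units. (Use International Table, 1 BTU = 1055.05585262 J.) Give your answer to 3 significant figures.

2122 kJ = 2011.27 BTU and 0.9627 kWh = 3284.87 BTU.
2011.27 − 3284.87 ≈ -1270 BTU.

-1270 British thermal units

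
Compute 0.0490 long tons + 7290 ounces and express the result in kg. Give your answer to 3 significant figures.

0.0490 long ton = 49.7863 kg and 7290 oz = 206.668 kg.
49.7863 + 206.668 ≈ 256 kg.

256 kg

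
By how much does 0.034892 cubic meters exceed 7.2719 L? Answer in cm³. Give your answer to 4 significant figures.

0.034892 m³ = 34892.0 cm³ and 7.2719 L = 7271.90 cm³.
34892.0 − 7271.90 ≈ 27620 cm³.

27620 cubic centimeters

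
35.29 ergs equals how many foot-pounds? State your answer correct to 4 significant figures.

2.603 × 10^-6 ft·lbf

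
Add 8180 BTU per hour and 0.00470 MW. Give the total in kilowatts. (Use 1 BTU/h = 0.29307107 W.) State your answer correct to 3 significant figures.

8180 BTU/h = 2.39732 kW and 0.00470 MW = 4.70000 kW.
2.39732 + 4.70000 ≈ 7.10 kW.

7.10 kW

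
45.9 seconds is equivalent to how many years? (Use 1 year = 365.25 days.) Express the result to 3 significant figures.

1.45 × 10^-6 years

1 second = 3.16881 × 10^-8 yr.
Then 45.9 × 3.16881 × 10^-8 ≈ 1.45 × 10^-6 yr.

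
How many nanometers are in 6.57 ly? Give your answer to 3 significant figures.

6.22 × 10^25 nanometers

1 ly = 9.46073 × 10^24 nm.
6.57 × 9.46073 × 10^24 ≈ 6.22 × 10^25 nm.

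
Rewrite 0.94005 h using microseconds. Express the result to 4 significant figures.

1 h = 3.60000e+9 μs.
So 0.94005 × 3.60000e+9 ≈ 3.384e+9 μs.

3.384e+9 microseconds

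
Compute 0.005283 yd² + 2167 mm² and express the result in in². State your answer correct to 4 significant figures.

0.005283 yd² = 6.84677 in² and 2167 mm² = 3.35886 in².
6.84677 + 3.35886 ≈ 10.21 in².

10.21 square inches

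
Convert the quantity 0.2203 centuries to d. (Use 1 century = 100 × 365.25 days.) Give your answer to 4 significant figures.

1 century = 36525.0 days.
0.2203 × 36525.0 ≈ 8046 d.

8046 days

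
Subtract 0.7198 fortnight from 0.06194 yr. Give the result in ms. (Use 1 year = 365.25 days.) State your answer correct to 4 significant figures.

1.084 × 10^9 milliseconds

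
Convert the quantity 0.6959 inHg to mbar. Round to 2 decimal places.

1 inHg = 33.8639 millibar.
Then 0.6959 × 33.8639 ≈ 23.57 mbar.

23.57 millibar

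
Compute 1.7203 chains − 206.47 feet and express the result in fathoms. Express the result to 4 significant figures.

-15.49 fathoms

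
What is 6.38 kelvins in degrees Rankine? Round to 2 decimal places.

°R = K × 9/5.
Applying the formula gives 11.48 °R.

11.48 degrees Rankine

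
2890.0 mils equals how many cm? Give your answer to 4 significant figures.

7.341 cm

1 mil = 0.00254000 centimeters.
Then 2890.0 × 0.00254000 ≈ 7.341 cm.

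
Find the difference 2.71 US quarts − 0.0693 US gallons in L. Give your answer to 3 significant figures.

2.71 US qt = 2.56462 L and 0.0693 US gal = 0.262329 L.
2.56462 − 0.262329 ≈ 2.30 L.

2.30 liters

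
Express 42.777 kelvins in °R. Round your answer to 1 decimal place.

77.0 °R

°R = K × 9/5.
Applying the formula gives 77.0 °R.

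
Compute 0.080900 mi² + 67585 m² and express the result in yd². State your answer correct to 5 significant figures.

0.080900 mi² = 250596 yd² and 67585 m² = 80831.0 yd².
250596 + 80831.0 ≈ 331430 yd².

331430 square yards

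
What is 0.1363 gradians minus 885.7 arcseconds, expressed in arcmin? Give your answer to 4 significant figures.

-7.401 arcmin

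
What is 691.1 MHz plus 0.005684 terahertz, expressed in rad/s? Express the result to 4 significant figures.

691.1 MHz = 4.34231 × 10^9 rad/s and 0.005684 THz = 3.57136 × 10^10 rad/s.
4.34231 × 10^9 + 3.57136 × 10^10 ≈ 4.006 × 10^10 rad/s.

4.006 × 10^10 radians per second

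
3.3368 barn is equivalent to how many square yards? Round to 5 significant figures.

3.9908e-28 square yards

1 barn = 1.19599e-28 square yards.
So 3.3368 × 1.19599e-28 ≈ 3.9908e-28 yd².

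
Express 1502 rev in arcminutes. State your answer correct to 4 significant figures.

1 rev = 21600.0 arcminutes.
Then 1502 × 21600.0 ≈ 3.244e+7 arcmin.

3.244e+7 arcmin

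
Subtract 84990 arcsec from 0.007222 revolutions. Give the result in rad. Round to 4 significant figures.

0.007222 rev = 0.0453772 rad and 84990 arcsec = 0.412043 rad.
0.0453772 − 0.412043 ≈ -0.3667 rad.

-0.3667 rad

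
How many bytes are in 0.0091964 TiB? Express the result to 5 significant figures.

1 tebibyte = 1.09951 × 10^12 bytes.
Thus 0.0091964 × 1.09951 × 10^12 ≈ 1.0112 × 10^10 B.

1.0112 × 10^10 bytes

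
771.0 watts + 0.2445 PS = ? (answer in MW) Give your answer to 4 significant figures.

0.0009508 MW

771.0 W = 0.000771000 MW and 0.2445 PS = 0.000179829 MW.
0.000771000 + 0.000179829 ≈ 0.0009508 MW.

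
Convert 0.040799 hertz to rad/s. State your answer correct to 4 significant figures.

1 Hz = 6.28319 rad/s.
0.040799 × 6.28319 ≈ 0.2563 rad/s.

0.2563 radians per second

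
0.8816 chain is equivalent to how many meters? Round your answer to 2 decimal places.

17.73 m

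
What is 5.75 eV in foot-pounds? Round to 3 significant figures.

6.79 × 10^-19 ft·lbf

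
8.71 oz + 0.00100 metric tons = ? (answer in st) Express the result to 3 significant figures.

0.196 st

8.71 oz = 0.0388839 st and 0.00100 t = 0.157473 st.
0.0388839 + 0.157473 ≈ 0.196 st.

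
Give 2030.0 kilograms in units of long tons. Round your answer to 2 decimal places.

2.00 long ton

1 kg = 0.000984207 long ton.
So 2030.0 × 0.000984207 ≈ 2.00 long ton.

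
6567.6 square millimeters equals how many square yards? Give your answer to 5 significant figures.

1 square millimeter = 1.19599 × 10^-6 yd².
Thus 6567.6 × 1.19599 × 10^-6 ≈ 0.0078548 yd².

0.0078548 square yards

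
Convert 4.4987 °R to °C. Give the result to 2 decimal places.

°R = (°C + 273.15) × 9/5.
Applying the formula gives -270.65 °C.

-270.65 °C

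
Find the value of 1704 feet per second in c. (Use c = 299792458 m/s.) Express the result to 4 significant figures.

1.732e-6 c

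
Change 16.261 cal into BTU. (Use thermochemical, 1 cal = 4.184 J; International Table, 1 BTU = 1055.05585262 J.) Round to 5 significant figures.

0.064486 BTU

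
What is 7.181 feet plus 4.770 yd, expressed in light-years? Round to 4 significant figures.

7.181 ft = 2.31353e-16 ly and 4.770 yd = 4.61031e-16 ly.
2.31353e-16 + 4.61031e-16 ≈ 6.924e-16 ly.

6.924e-16 light-years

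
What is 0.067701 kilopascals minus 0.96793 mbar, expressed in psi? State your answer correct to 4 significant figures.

0.067701 kPa = 0.00981920 psi and 0.96793 mbar = 0.0140386 psi.
0.00981920 − 0.0140386 ≈ -0.004219 psi.

-0.004219 psi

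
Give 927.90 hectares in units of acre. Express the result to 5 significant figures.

1 ha = 2.47105 acre.
Then 927.90 × 2.47105 ≈ 2292.9 acre.

2292.9 acre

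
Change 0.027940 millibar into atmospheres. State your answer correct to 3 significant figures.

1 mbar = 0.000986923 atmospheres.
0.027940 × 0.000986923 ≈ 2.76 × 10^-5 atm.

2.76 × 10^-5 atm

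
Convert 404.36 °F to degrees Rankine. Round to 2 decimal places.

864.03 °R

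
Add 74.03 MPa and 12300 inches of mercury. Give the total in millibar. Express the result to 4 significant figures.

1.157e+6 millibar

74.03 MPa = 740300 mbar and 12300 inHg = 416526 mbar.
740300 + 416526 ≈ 1.157e+6 mbar.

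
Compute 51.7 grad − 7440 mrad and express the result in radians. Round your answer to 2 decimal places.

-6.63 rad

51.7 grad = 0.812102 rad and 7440 mrad = 7.44000 rad.
0.812102 − 7.44000 ≈ -6.63 rad.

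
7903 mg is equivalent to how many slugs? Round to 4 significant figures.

1 mg = 6.85218 × 10^-8 slug.
7903 × 6.85218 × 10^-8 ≈ 0.0005415 slug.

0.0005415 slug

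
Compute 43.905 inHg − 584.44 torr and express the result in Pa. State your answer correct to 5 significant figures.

43.905 inHg = 148679 Pa and 584.44 torr = 77918.9 Pa.
148679 − 77918.9 ≈ 70760 Pa.

70760 pascals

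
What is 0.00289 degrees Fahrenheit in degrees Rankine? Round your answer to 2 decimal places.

459.67 °R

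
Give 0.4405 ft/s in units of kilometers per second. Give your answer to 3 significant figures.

0.000134 kilometers per second

1 foot per second = 0.000304800 km/s.
0.4405 × 0.000304800 ≈ 0.000134 km/s.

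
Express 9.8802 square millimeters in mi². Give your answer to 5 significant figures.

1 square millimeter = 3.86102e-13 square miles.
So 9.8802 × 3.86102e-13 ≈ 3.8148e-12 mi².

3.8148e-12 mi²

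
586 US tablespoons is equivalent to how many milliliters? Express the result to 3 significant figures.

8670 mL

1 US tbsp = 14.7868 milliliters.
So 586 × 14.7868 ≈ 8670 mL.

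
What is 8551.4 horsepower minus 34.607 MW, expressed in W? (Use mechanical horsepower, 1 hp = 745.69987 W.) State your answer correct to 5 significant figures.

8551.4 hp = 6.37678 × 10^6 W and 34.607 MW = 3.46070 × 10^7 W.
6.37678 × 10^6 − 3.46070 × 10^7 ≈ -2.8230 × 10^7 W.

-2.8230 × 10^7 W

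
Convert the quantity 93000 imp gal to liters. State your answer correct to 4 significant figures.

422800 L

1 imperial gallon = 4.54609 L.
Then 93000 × 4.54609 ≈ 422800 L.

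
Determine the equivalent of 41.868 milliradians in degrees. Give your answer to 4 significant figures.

2.399 degrees

1 mrad = 0.0572958 degrees.
Then 41.868 × 0.0572958 ≈ 2.399 °.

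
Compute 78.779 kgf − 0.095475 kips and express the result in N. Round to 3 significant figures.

348 N

78.779 kgf = 772.558 N and 0.095475 kip = 424.694 N.
772.558 − 424.694 ≈ 348 N.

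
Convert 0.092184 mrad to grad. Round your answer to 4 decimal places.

1 mrad = 0.0636620 grad.
0.092184 × 0.0636620 ≈ 0.0059 grad.

0.0059 grad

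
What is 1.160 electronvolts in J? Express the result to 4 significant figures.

1 electronvolt = 1.60218 × 10^-19 J.
So 1.160 × 1.60218 × 10^-19 ≈ 1.859 × 10^-19 J.

1.859 × 10^-19 joules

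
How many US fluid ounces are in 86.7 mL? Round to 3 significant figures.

1 milliliter = 0.0338140 US fl oz.
Then 86.7 × 0.0338140 ≈ 2.93 US fl oz.

2.93 US fl oz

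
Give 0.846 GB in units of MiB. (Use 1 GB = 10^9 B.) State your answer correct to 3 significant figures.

807 mebibytes

1 GB = 953.674 MiB.
0.846 × 953.674 ≈ 807 MiB.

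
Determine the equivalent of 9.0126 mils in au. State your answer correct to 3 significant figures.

1 mil = 1.69789e-16 astronomical units.
So 9.0126 × 1.69789e-16 ≈ 1.53e-15 au.

1.53e-15 astronomical units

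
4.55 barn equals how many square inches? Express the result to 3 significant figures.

1 barn = 1.55000e-25 square inches.
Then 4.55 × 1.55000e-25 ≈ 7.05e-25 in².

7.05e-25 square inches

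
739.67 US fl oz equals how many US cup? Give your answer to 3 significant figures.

92.5 US cups

1 US fluid ounce = 0.125000 US cup.
739.67 × 0.125000 ≈ 92.5 US cup.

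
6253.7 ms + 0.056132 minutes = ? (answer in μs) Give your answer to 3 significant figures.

9.62 × 10^6 microseconds

6253.7 ms = 6.25370 × 10^6 μs and 0.056132 min = 3.36792 × 10^6 μs.
6.25370 × 10^6 + 3.36792 × 10^6 ≈ 9.62 × 10^6 μs.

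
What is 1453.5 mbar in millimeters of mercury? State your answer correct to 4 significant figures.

1 millibar = 0.750062 millimeters of mercury.
So 1453.5 × 0.750062 ≈ 1090 mmHg.

1090 mmHg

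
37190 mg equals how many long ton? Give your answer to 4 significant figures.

3.660e-5 long tons

1 milligram = 9.84207e-10 long tons.
Then 37190 × 9.84207e-10 ≈ 3.660e-5 long ton.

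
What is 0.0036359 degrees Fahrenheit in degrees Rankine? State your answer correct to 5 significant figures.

°R = °F + 459.67.
Applying the formula gives 459.67 °R.

459.67 °R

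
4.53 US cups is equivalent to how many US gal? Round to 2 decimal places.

1 US cup = 0.0625000 US gal.
So 4.53 × 0.0625000 ≈ 0.28 US gal.

0.28 US gal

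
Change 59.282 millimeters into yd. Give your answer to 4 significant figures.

0.06483 yd

1 millimeter = 0.00109361 yd.
Thus 59.282 × 0.00109361 ≈ 0.06483 yd.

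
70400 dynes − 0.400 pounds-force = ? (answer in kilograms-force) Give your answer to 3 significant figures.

-0.110 kilograms-force

70400 dyn = 0.0717880 kgf and 0.400 lbf = 0.181437 kgf.
0.0717880 − 0.181437 ≈ -0.110 kgf.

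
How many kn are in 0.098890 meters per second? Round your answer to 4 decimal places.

1 meter per second = 1.94384 kn.
0.098890 × 1.94384 ≈ 0.1922 kn.

0.1922 kn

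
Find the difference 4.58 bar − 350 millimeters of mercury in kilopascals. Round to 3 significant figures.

4.58 bar = 458.000 kPa and 350 mmHg = 46.6628 kPa.
458.000 − 46.6628 ≈ 411 kPa.

411 kPa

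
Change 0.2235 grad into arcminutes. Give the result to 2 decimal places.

1 gradian = 54.0000 arcmin.
So 0.2235 × 54.0000 ≈ 12.07 arcmin.

12.07 arcminutes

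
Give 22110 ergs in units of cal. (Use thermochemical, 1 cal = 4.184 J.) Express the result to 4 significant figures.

1 erg = 2.39006 × 10^-8 calories.
So 22110 × 2.39006 × 10^-8 ≈ 0.0005284 cal.

0.0005284 calories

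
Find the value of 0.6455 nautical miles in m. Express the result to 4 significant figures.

1 nmi = 1852.00 m.
Then 0.6455 × 1852.00 ≈ 1195 m.

1195 meters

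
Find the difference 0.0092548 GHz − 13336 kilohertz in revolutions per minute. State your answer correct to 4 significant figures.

0.0092548 GHz = 5.55288e+8 rpm and 13336 kHz = 8.00160e+8 rpm.
5.55288e+8 − 8.00160e+8 ≈ -2.449e+8 rpm.

-2.449e+8 revolutions per minute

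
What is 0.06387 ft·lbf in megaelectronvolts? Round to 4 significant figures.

5.405 × 10^11 MeV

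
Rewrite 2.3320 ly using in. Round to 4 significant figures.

8.686e+17 inches

1 light-year = 3.72470e+17 in.
So 2.3320 × 3.72470e+17 ≈ 8.686e+17 in.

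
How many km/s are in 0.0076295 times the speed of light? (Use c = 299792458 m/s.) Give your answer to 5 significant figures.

2287.3 kilometers per second

1 c = 299792 kilometers per second.
Then 0.0076295 × 299792 ≈ 2287.3 km/s.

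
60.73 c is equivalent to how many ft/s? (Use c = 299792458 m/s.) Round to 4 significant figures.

1 c = 9.83571 × 10^8 feet per second.
Thus 60.73 × 9.83571 × 10^8 ≈ 5.973 × 10^10 ft/s.

5.973 × 10^10 ft/s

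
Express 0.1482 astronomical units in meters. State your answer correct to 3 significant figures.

2.22 × 10^10 meters

1 au = 1.49598 × 10^11 m.
Thus 0.1482 × 1.49598 × 10^11 ≈ 2.22 × 10^10 m.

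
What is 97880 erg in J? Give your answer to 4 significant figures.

0.009788 J

1 erg = 1.00000e-7 J.
Thus 97880 × 1.00000e-7 ≈ 0.009788 J.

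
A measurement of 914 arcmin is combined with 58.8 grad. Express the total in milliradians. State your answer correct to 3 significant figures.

1190 milliradians

914 arcmin = 265.872 mrad and 58.8 grad = 923.628 mrad.
265.872 + 923.628 ≈ 1190 mrad.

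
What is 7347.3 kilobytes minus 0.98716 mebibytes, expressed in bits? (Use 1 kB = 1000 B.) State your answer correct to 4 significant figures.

5.050e+7 bits

7347.3 kB = 5.87784e+7 bit and 0.98716 MiB = 8.28090e+6 bit.
5.87784e+7 − 8.28090e+6 ≈ 5.050e+7 bit.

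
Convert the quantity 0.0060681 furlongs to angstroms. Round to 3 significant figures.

1.22 × 10^10 Å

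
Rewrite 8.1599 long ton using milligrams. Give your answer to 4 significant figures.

1 long ton = 1.01605e+9 milligrams.
Then 8.1599 × 1.01605e+9 ≈ 8.291e+9 mg.

8.291e+9 milligrams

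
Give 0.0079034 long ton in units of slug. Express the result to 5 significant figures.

1 long ton = 69.62133 slugs.
Thus 0.0079034 × 69.62133 ≈ 0.55025 slug.

0.55025 slug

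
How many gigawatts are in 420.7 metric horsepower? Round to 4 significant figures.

0.0003094 gigawatts

1 PS = 7.35499 × 10^-7 GW.
So 420.7 × 7.35499 × 10^-7 ≈ 0.0003094 GW.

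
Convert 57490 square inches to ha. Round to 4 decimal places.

0.0037 ha

1 in² = 6.45160 × 10^-8 hectares.
Then 57490 × 6.45160 × 10^-8 ≈ 0.0037 ha.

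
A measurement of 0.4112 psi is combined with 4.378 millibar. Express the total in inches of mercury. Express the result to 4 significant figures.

0.9665 inHg

0.4112 psi = 0.837212 inHg and 4.378 mbar = 0.129282 inHg.
0.837212 + 0.129282 ≈ 0.9665 inHg.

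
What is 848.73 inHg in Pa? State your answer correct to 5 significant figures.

1 inHg = 3386.39 Pa.
Thus 848.73 × 3386.39 ≈ 2.8741 × 10^6 Pa.

2.8741 × 10^6 Pa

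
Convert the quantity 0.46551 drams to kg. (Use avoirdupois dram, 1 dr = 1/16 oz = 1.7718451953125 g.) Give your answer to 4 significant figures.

1 dram = 0.00177185 kg.
Thus 0.46551 × 0.00177185 ≈ 0.0008248 kg.

0.0008248 kg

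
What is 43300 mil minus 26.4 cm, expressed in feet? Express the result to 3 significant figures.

2.74 ft

43300 mil = 3.60833 ft and 26.4 cm = 0.866142 ft.
3.60833 − 0.866142 ≈ 2.74 ft.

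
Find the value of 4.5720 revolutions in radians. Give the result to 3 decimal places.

28.727 rad

1 rev = 6.28319 rad.
Then 4.5720 × 6.28319 ≈ 28.727 rad.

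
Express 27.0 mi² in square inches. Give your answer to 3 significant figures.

1 mi² = 4.01449e+9 in².
Thus 27.0 × 4.01449e+9 ≈ 1.08e+11 in².

1.08e+11 in²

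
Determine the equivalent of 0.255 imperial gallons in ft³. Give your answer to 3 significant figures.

1 imperial gallon = 0.160544 cubic feet.
0.255 × 0.160544 ≈ 0.0409 ft³.

0.0409 cubic feet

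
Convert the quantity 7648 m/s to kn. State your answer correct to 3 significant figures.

1 m/s = 1.94384 knots.
Then 7648 × 1.94384 ≈ 14900 kn.

14900 kn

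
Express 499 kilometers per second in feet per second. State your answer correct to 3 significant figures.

1.64 × 10^6 feet per second

1 kilometer per second = 3280.84 feet per second.
Thus 499 × 3280.84 ≈ 1.64 × 10^6 ft/s.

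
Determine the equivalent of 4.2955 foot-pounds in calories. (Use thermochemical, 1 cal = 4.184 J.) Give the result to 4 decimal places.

1 ft·lbf = 0.324048 cal.
4.2955 × 0.324048 ≈ 1.3919 cal.

1.3919 cal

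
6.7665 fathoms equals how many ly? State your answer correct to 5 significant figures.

1.3080e-15 ly

1 fathom = 1.93304e-16 ly.
So 6.7665 × 1.93304e-16 ≈ 1.3080e-15 ly.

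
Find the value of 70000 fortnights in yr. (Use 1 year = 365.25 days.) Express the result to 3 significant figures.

1 fortnight = 0.0383299 years.
So 70000 × 0.0383299 ≈ 2680 yr.

2680 yr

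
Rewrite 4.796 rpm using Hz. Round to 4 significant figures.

1 rpm = 0.0166667 Hz.
Thus 4.796 × 0.0166667 ≈ 0.07993 Hz.

0.07993 Hz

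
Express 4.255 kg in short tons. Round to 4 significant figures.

1 kg = 0.00110231 short ton.
So 4.255 × 0.00110231 ≈ 0.004690 short ton.

0.004690 short ton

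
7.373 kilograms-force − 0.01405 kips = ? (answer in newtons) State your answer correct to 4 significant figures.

9.807 N

7.373 kgf = 72.3044 N and 0.01405 kip = 62.4975 N.
72.3044 − 62.4975 ≈ 9.807 N.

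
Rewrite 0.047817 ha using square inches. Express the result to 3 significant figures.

741000 in²

1 hectare = 1.55000e+7 square inches.
Thus 0.047817 × 1.55000e+7 ≈ 741000 in².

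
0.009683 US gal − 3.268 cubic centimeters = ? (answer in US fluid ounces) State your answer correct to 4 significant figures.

0.009683 US gal = 1.23942 US fl oz and 3.268 cm³ = 0.110504 US fl oz.
1.23942 − 0.110504 ≈ 1.129 US fl oz.

1.129 US fluid ounces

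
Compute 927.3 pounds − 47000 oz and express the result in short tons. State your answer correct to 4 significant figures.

-1.005 short ton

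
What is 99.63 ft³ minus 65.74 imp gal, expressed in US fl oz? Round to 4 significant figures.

85290 US fl oz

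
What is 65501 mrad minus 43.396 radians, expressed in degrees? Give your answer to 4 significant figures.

1267 degrees

65501 mrad = 3752.93 ° and 43.396 rad = 2486.41 °.
3752.93 − 2486.41 ≈ 1267 °.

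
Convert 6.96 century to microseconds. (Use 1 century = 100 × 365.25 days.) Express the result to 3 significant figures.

2.20e+16 microseconds

1 century = 3.15576e+15 microseconds.
Thus 6.96 × 3.15576e+15 ≈ 2.20e+16 μs.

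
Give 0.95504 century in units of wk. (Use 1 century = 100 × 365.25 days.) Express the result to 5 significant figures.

4983.3 wk

1 century = 5217.86 wk.
Thus 0.95504 × 5217.86 ≈ 4983.3 wk.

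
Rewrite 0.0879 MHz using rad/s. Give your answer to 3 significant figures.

1 megahertz = 6.28319 × 10^6 rad/s.
Thus 0.0879 × 6.28319 × 10^6 ≈ 552000 rad/s.

552000 rad/s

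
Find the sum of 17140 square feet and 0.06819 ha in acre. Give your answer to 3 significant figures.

0.562 acre

17140 ft² = 0.393480 acre and 0.06819 ha = 0.168501 acre.
0.393480 + 0.168501 ≈ 0.562 acre.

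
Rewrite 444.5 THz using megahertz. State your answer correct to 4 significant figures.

4.445 × 10^8 MHz

1 terahertz = 1.00000 × 10^6 megahertz.
444.5 × 1.00000 × 10^6 ≈ 4.445 × 10^8 MHz.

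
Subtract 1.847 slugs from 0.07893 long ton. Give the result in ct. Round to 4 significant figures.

0.07893 long ton = 400983 ct and 1.847 slug = 134775 ct.
400983 − 134775 ≈ 266200 ct.

266200 ct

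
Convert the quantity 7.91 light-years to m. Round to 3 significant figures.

1 ly = 9.46073e+15 m.
7.91 × 9.46073e+15 ≈ 7.48e+16 m.

7.48e+16 meters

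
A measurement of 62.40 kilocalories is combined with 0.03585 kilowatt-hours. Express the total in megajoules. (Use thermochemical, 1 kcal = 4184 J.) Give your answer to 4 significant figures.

62.40 kcal = 0.261082 MJ and 0.03585 kWh = 0.129060 MJ.
0.261082 + 0.129060 ≈ 0.3901 MJ.

0.3901 megajoules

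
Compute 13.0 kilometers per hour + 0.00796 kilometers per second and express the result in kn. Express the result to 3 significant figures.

22.5 knots

13.0 km/h = 7.01944 kn and 0.00796 km/s = 15.4730 kn.
7.01944 + 15.4730 ≈ 22.5 kn.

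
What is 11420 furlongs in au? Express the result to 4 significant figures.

1.536 × 10^-5 au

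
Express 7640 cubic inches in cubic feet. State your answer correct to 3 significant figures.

1 in³ = 0.000578704 ft³.
So 7640 × 0.000578704 ≈ 4.42 ft³.

4.42 cubic feet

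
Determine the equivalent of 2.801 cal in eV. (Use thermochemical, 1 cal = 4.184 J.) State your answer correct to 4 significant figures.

1 cal = 2.61145e+19 electronvolts.
So 2.801 × 2.61145e+19 ≈ 7.315e+19 eV.

7.315e+19 electronvolts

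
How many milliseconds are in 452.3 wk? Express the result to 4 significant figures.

2.736 × 10^11 ms

1 week = 6.04800 × 10^8 milliseconds.
452.3 × 6.04800 × 10^8 ≈ 2.736 × 10^11 ms.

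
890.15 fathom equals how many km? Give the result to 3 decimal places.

1 fathom = 0.00182880 kilometers.
890.15 × 0.00182880 ≈ 1.628 km.

1.628 kilometers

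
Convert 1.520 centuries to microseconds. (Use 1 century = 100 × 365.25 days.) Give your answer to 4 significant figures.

1 century = 3.15576e+15 μs.
Then 1.520 × 3.15576e+15 ≈ 4.797e+15 μs.

4.797e+15 μs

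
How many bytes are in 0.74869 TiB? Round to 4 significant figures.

8.232 × 10^11 bytes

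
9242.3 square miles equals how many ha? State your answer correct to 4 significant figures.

1 square mile = 258.999 ha.
Thus 9242.3 × 258.999 ≈ 2.394e+6 ha.

2.394e+6 hectares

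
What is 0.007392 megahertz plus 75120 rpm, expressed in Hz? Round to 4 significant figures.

0.007392 MHz = 7392.00 Hz and 75120 rpm = 1252.00 Hz.
7392.00 + 1252.00 ≈ 8644 Hz.

8644 Hz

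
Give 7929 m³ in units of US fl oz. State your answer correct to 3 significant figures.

2.68 × 10^8 US fluid ounces

1 cubic meter = 33814.0 US fl oz.
Then 7929 × 33814.0 ≈ 2.68 × 10^8 US fl oz.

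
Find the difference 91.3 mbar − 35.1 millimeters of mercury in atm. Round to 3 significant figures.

91.3 mbar = 0.0901061 atm and 35.1 mmHg = 0.0461842 atm.
0.0901061 − 0.0461842 ≈ 0.0439 atm.

0.0439 atm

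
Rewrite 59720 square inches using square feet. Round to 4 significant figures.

1 square inch = 0.00694444 ft².
Thus 59720 × 0.00694444 ≈ 414.7 ft².

414.7 square feet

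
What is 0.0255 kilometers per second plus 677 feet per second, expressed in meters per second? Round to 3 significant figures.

232 m/s

0.0255 km/s = 25.5000 m/s and 677 ft/s = 206.350 m/s.
25.5000 + 206.350 ≈ 232 m/s.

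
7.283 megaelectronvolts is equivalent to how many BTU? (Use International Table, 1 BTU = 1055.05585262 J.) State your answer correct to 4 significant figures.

1.106 × 10^-15 BTU

1 megaelectronvolt = 1.51857 × 10^-16 British thermal units.
Thus 7.283 × 1.51857 × 10^-16 ≈ 1.106 × 10^-15 BTU.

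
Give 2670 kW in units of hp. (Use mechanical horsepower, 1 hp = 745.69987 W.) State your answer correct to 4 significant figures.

3581 hp

1 kW = 1.34102 horsepower.
Thus 2670 × 1.34102 ≈ 3581 hp.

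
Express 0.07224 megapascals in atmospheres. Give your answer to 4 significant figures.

1 megapascal = 9.86923 atm.
Then 0.07224 × 9.86923 ≈ 0.7130 atm.

0.7130 atmospheres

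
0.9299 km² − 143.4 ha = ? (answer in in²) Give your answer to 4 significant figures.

0.9299 km² = 1.441348e+9 in² and 143.4 ha = 2.222704e+9 in².
1.441348e+9 − 2.222704e+9 ≈ -7.814e+8 in².

-7.814e+8 in²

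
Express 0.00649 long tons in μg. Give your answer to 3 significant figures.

1 long ton = 1.01605 × 10^12 μg.
Thus 0.00649 × 1.01605 × 10^12 ≈ 6.59 × 10^9 μg.

6.59 × 10^9 micrograms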